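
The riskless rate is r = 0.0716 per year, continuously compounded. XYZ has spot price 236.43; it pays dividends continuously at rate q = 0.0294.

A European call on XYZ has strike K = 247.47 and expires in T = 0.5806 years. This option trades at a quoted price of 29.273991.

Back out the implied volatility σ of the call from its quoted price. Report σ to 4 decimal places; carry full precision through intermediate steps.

At σ = 0.4460 the Black–Scholes value reproduces the quote:
σ√T = 0.446·√0.5806 = 0.339839
d₁ = (ln(S/K) + (r−q+σ²/2)T) / (σ√T) = (ln(236.43/247.47) + (0.0716−0.0294+0.446²/2)·0.5806) / 0.339839 = (-0.045637 + 0.082247) / 0.339839 = 0.107726
d₂ = d₁ − σ√T = 0.107726 − 0.339839 = -0.232113
e^{−rT} = 0.959281
e^{−qT} = 0.983075
N(d₁) = 0.542893,  N(d₂) = 0.408225
V = S·e^{−qT}·N(d₁) − K·e^{−rT}·N(d₂) = 126.183888 − 96.909897 = 29.273991 (the quoted price), and the Black–Scholes price is strictly increasing in σ, so σ is unique

sigma = 0.4460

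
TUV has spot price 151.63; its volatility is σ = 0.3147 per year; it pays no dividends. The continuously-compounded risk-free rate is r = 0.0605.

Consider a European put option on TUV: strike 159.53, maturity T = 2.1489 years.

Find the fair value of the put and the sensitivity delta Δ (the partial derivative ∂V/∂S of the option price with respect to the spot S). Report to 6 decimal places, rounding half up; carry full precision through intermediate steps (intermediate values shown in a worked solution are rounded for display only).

σ√T = 0.3147·√2.1489 = 0.461323
d₁ = (ln(S/K) + (r+σ²/2)T) / (σ√T) = (ln(151.63/159.53) + (0.0605+0.3147²/2)·2.1489) / 0.461323 = (-0.050789 + 0.236418) / 0.461323 = 0.402385
d₂ = d₁ − σ√T = 0.402385 − 0.461323 = -0.058938
e^{−rT} = 0.878088
N(−d₁) = 0.343701,  N(−d₂) = 0.523499
Put price V = K·e^{−rT}·N(−d₂) − S·N(−d₁) = 73.332509 − 52.115311 = 21.217198
Δ = −N(−d₁) = -0.343701

price = 21.217198
Δ = -0.343701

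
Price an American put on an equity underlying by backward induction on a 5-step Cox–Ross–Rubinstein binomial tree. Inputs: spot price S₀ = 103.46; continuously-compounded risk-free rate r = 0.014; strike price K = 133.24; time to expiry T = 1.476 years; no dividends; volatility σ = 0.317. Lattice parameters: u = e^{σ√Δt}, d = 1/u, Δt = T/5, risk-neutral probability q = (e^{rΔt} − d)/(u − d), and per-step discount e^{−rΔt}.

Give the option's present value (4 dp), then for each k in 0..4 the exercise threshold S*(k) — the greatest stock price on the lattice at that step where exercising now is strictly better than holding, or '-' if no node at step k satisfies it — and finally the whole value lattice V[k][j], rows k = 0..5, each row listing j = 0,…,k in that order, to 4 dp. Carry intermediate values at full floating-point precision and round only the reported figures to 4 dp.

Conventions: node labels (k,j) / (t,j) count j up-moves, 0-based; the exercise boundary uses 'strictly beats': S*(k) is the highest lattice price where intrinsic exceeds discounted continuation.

price = 35.4405
boundary = - - 73.3116 87.0908 103.4600
tree:
35.4405
47.0808 22.5749
59.9284 32.9512 11.0268
71.5276 46.1492 18.3001 2.8897
81.2916 59.9284 29.7800 5.4647 0.0000
89.5107 71.5276 46.1492 10.3342 0.0000 0.0000

Δt=0.29520  u=1.18796  d=0.84178  q=0.46901  discount=0.99588
step 5 (expiry): payoffs max(K−S,0) = 89.5107 71.5276 46.1492 10.3342 0.0000 0.0000
step 4: (k=4,j=0): S=51.9484, K−S=81.2916, hold=80.7421 ⇒ V=81.2916 exercise | (k=4,j=1): S=73.3116, K−S=59.9284, hold=59.3789 ⇒ V=59.9284 exercise | (k=4,j=2): S=103.4600, K−S=29.7800, hold=29.2305 ⇒ V=29.7800 exercise | (k=4,j=3): S=146.0066, K−S=0.0000, hold=5.4647 ⇒ V=5.4647 continue | (k=4,j=4): S=206.0500, K−S=0.0000, hold=0.0000 ⇒ V=0.0000 continue  boundary S*=103.4600
step 3: (k=3,j=0): S=61.7124, K−S=71.5276, hold=70.9781 ⇒ V=71.5276 exercise | (k=3,j=1): S=87.0908, K−S=46.1492, hold=45.5996 ⇒ V=46.1492 exercise | (k=3,j=2): S=122.9058, K−S=10.3342, hold=18.3001 ⇒ V=18.3001 continue | (k=3,j=3): S=173.4493, K−S=0.0000, hold=2.8897 ⇒ V=2.8897 continue  boundary S*=87.0908
step 2: (k=2,j=0): S=73.3116, K−S=59.9284, hold=59.3789 ⇒ V=59.9284 exercise | (k=2,j=1): S=103.4600, K−S=29.7800, hold=32.9512 ⇒ V=32.9512 continue | (k=2,j=2): S=146.0066, K−S=0.0000, hold=11.0268 ⇒ V=11.0268 continue  boundary S*=73.3116
step 1: (k=1,j=0): S=87.0908, K−S=46.1492, hold=47.0808 ⇒ V=47.0808 continue | (k=1,j=1): S=122.9058, K−S=10.3342, hold=22.5749 ⇒ V=22.5749 continue  boundary S*=-
step 0: (k=0,j=0): S=103.4600, K−S=29.7800, hold=35.4405 ⇒ V=35.4405 continue  boundary S*=-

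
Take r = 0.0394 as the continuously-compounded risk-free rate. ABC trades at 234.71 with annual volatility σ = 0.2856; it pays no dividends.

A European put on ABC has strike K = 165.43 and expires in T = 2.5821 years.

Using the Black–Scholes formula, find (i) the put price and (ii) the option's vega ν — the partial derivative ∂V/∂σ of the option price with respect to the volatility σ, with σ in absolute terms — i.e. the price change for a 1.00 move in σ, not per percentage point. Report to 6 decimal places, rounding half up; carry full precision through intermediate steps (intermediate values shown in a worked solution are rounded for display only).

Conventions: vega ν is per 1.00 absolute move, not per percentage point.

price = 7.261376
ν = 72.066776

σ√T = 0.2856·√2.5821 = 0.458928
d₁ = (ln(S/K) + (r+σ²/2)T) / (σ√T) = (ln(234.71/165.43) + (0.0394+0.2856²/2)·2.5821) / 0.458928 = (0.349803 + 0.207042) / 0.458928 = 1.213359
d₂ = d₁ − σ√T = 1.213359 − 0.458928 = 0.754431
e^{−rT} = 0.903269
N(−d₁) = 0.112496,  N(−d₂) = 0.225295
Put price V = K·e^{−rT}·N(−d₂) − S·N(−d₁) = 33.665362 − 26.403986 = 7.261376
φ(d₁) = (1/√(2π))·e^{−d₁²/2} = 0.191081
ν = S·φ(d₁)·√T = 72.066776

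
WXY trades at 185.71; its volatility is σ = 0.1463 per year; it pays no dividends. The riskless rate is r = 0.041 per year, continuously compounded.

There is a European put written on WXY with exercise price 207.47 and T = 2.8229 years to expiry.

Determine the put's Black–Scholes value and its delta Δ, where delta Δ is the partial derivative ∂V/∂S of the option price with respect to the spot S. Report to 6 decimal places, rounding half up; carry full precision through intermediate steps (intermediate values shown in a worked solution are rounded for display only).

price = 17.666873
Δ = -0.443148

σ√T = 0.1463·√2.8229 = 0.245806
d₁ = (ln(S/K) + (r+σ²/2)T) / (σ√T) = (ln(185.71/207.47) + (0.041+0.1463²/2)·2.8229) / 0.245806 = (-0.110800 + 0.145949) / 0.245806 = 0.142994
d₂ = d₁ − σ√T = 0.142994 − 0.245806 = -0.102812
e^{−rT} = 0.890708
N(−d₁) = 0.443148,  N(−d₂) = 0.540944
Put price V = K·e^{−rT}·N(−d₂) − S·N(−d₁) = 99.963801 − 82.296928 = 17.666873
Δ = −N(−d₁) = -0.443148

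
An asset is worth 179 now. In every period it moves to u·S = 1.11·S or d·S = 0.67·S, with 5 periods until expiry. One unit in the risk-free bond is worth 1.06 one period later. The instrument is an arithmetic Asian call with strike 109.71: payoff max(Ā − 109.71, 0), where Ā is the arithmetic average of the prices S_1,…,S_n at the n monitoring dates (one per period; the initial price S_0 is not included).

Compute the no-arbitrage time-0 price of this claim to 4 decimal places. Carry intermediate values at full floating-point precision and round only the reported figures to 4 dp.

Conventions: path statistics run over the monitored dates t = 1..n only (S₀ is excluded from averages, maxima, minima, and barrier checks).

Risk-neutral up-probability p* = (R−d)/(u−d) = (1.06−0.67)/(1.11−0.67) = 0.8864; the claim prices as the p*-weighted sum of path payoffs discounted by R^5.
Enumerate all 2^5 = 32 price paths (U = up ×1.11, D = down ×0.67); each path with k up-moves has probability p*^k·(1−p*)^(5−k).
DDDDD: Ā=62.8715, payoff=0.0000, prob=0.000019
UDDDD: Ā=104.1602, payoff=0.0000, prob=0.000148
DUDDD: Ā=88.4082, payoff=0.0000, prob=0.000148
UUDDD: Ā=146.4674, payoff=36.7574, prob=0.001153
DDUDD: Ā=77.8544, payoff=0.0000, prob=0.000148
UDUDD: Ā=128.9826, payoff=19.2726, prob=0.001153
DUUDD: Ā=113.2306, payoff=3.5206, prob=0.001153
UUUDD: Ā=187.5910, payoff=77.8810, prob=0.008992
DDDUD: Ā=70.7833, payoff=0.0000, prob=0.000148
UDDUD: Ā=117.2679, payoff=7.5579, prob=0.001153
DUDUD: Ā=101.5159, payoff=0.0000, prob=0.001153
UUDUD: Ā=168.1830, payoff=58.4730, prob=0.008992
DDUUD: Ā=90.9620, payoff=0.0000, prob=0.001153
UDUUD: Ā=150.6983, payoff=40.9883, prob=0.008992
DUUUD: Ā=134.9463, payoff=25.2363, prob=0.008992
UUUUD: Ā=223.5677, payoff=113.8577, prob=0.070140
DDDDU: Ā=66.0457, payoff=0.0000, prob=0.000148
UDDDU: Ā=109.4190, payoff=0.0000, prob=0.001153
DUDDU: Ā=93.6670, payoff=0.0000, prob=0.001153
UUDDU: Ā=155.1796, payoff=45.4696, prob=0.008992
DDUDU: Ā=83.1131, payoff=0.0000, prob=0.001153
UDUDU: Ā=137.6949, payoff=27.9849, prob=0.008992
DUUDU: Ā=121.9429, payoff=12.2329, prob=0.008992
UUUDU: Ā=202.0248, payoff=92.3148, prob=0.070140
DDDUU: Ā=76.0421, payoff=0.0000, prob=0.001153
UDDUU: Ā=125.9801, payoff=16.2701, prob=0.008992
DUDUU: Ā=110.2281, payoff=0.5181, prob=0.008992
UUDUU: Ā=182.6168, payoff=72.9068, prob=0.070140
DDUUU: Ā=99.6743, payoff=0.0000, prob=0.008992
UDUUU: Ā=165.1320, payoff=55.4220, prob=0.070140
DUUUU: Ā=149.3800, payoff=39.6700, prob=0.070140
UUUUU: Ā=247.4804, payoff=137.7704, prob=0.547091
Price = Σ prob·payoff / R^5 = 104.437787 / 1.338226 = 78.0420

price = 78.0420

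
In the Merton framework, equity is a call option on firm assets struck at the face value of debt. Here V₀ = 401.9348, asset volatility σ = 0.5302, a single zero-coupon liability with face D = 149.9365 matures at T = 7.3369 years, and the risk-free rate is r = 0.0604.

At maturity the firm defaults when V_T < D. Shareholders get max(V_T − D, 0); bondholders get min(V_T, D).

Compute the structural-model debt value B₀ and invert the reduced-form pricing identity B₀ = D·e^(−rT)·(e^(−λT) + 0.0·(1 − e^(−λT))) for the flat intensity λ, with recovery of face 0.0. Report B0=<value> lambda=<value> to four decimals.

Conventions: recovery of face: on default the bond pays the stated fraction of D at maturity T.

Equity is a call on the firm's assets struck at D = 149.9365:
d₁ = [ln(V₀/D) + (r + σ²/2)T] / (σ√T)
   = [ln(401.9348/149.9365) + (0.0604 + 0.5·0.5302²)·7.3369] / (0.5302·√7.3369)
   = [0.986078 + 1.474394] / 1.436138 = 1.713257
d₂ = d₁ − σ√T = 1.713257 − 1.436138 = 0.277119
N(d₁) = 0.956667,  N(d₂) = 0.609156,  e^(−rT) = 0.642012
E₀ = V₀·N(d₁) − D·e^(−rT)·N(d₂)
   = 401.9348·0.956667 − 149.9365·0.642012·0.609156 = 325.879966
B₀ = V₀ − E₀ = 401.9348 − 325.879966 = 76.054834
e^(−λT) = (B₀·e^(rT)/D − 0)/(1 − 0) = (76.0548·1.557604/149.9365 − 0)/1 = 0.79008956
λ = −ln(0.79008956)/7.3369 = 0.032113

B0=76.0548 lambda=0.0321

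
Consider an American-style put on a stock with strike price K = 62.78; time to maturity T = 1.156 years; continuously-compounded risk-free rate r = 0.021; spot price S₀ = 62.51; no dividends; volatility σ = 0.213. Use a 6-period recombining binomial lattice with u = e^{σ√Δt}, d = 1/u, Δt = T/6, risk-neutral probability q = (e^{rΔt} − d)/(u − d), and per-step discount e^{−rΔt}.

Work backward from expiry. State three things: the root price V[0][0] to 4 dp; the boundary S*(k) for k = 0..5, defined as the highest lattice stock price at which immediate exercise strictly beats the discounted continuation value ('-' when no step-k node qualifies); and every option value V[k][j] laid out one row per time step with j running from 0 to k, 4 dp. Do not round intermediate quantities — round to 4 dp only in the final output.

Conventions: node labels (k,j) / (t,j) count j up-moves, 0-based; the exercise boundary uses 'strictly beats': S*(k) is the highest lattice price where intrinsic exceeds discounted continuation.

price = 5.0911
boundary = - - - 47.2213 51.8492 56.9306
tree:
5.0911
7.7057 2.5000
11.2214 4.2287 0.7799
15.5587 6.9457 1.5274 0.0337
19.7735 10.9308 2.9898 0.0674 0.0000
23.6121 15.5587 5.8494 0.1349 0.0000 0.0000
27.1081 19.7735 10.9308 0.2700 0.0000 0.0000 0.0000

params: Δt=0.19267 u=1.09800 d=0.91074 q=0.49829 e^(-rΔt)=0.99596
t_6 payoffs: 27.1081 19.7735 10.9308 0.2700 0.0000 0.0000 0.0000
t_5: node(5,0) S=39.1679 payoff=23.6121 vs cont=23.3586 → 23.6121 [stop]  node(5,1) S=47.2213 payoff=15.5587 vs cont=15.3052 → 15.5587 [stop]  node(5,2) S=56.9306 payoff=5.8494 vs cont=5.5959 → 5.8494 [stop]  node(5,3) S=68.6362 payoff=0.0000 vs cont=0.1349 → 0.1349 [wait]  node(5,4) S=82.7487 payoff=0.0000 vs cont=0.0000 → 0.0000 [wait]  node(5,5) S=99.7628 payoff=0.0000 vs cont=0.0000 → 0.0000 [wait]  ⇒ S*(5)=56.9306
t_4: node(4,0) S=43.0065 payoff=19.7735 vs cont=19.5200 → 19.7735 [stop]  node(4,1) S=51.8492 payoff=10.9308 vs cont=10.6773 → 10.9308 [stop]  node(4,2) S=62.5100 payoff=0.2700 vs cont=2.9898 → 2.9898 [wait]  node(4,3) S=75.3628 payoff=0.0000 vs cont=0.0674 → 0.0674 [wait]  node(4,4) S=90.8584 payoff=0.0000 vs cont=0.0000 → 0.0000 [wait]  ⇒ S*(4)=51.8492
t_3: node(3,0) S=47.2213 payoff=15.5587 vs cont=15.3052 → 15.5587 [stop]  node(3,1) S=56.9306 payoff=5.8494 vs cont=6.9457 → 6.9457 [wait]  node(3,2) S=68.6362 payoff=0.0000 vs cont=1.5274 → 1.5274 [wait]  node(3,3) S=82.7487 payoff=0.0000 vs cont=0.0337 → 0.0337 [wait]  ⇒ S*(3)=47.2213
t_2: node(2,0) S=51.8492 payoff=10.9308 vs cont=11.2214 → 11.2214 [wait]  node(2,1) S=62.5100 payoff=0.2700 vs cont=4.2287 → 4.2287 [wait]  node(2,2) S=75.3628 payoff=0.0000 vs cont=0.7799 → 0.7799 [wait]  ⇒ S*(2)=-
t_1: node(1,0) S=56.9306 payoff=5.8494 vs cont=7.7057 → 7.7057 [wait]  node(1,1) S=68.6362 payoff=0.0000 vs cont=2.5000 → 2.5000 [wait]  ⇒ S*(1)=-
t_0: node(0,0) S=62.5100 payoff=0.2700 vs cont=5.0911 → 5.0911 [wait]  ⇒ S*(0)=-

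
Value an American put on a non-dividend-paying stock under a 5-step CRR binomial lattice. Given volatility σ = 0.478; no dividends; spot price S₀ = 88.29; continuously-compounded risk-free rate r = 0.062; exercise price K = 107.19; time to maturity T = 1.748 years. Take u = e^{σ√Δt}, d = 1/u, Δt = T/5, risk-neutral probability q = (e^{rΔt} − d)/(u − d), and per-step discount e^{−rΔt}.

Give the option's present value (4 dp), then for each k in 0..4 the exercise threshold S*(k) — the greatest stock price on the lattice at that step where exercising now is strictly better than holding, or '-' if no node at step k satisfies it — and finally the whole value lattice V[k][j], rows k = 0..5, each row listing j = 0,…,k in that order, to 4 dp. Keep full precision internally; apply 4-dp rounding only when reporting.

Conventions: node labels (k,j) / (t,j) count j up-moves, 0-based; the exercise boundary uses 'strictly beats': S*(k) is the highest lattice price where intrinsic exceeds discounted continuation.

Δt=0.34960, u=1.32661, d=0.75380, q=0.46806, disc=e^(-rΔt)=0.97856
k=5 terminal: V=max(K-S,0) → 85.7021 69.3735 40.6369 0.0000 0.0000 0.0000
k=4: j=0 S=28.5061 intr=78.6839 cont=76.3855 V=78.6839[EX]; j=1 S=50.1678 intr=57.0222 cont=54.7239 V=57.0222[EX]; j=2 S=88.2900 intr=18.9000 cont=21.1528 V=21.1528[hold]; j=3 S=155.3811 intr=0.0000 cont=0.0000 V=0.0000[hold]; j=4 S=273.4544 intr=0.0000 cont=0.0000 V=0.0000[hold]  S*(4)=50.1678
k=3: j=0 S=37.8165 intr=69.3735 cont=67.0751 V=69.3735[EX]; j=1 S=66.5531 intr=40.6369 cont=39.3704 V=40.6369[EX]; j=2 S=117.1264 intr=0.0000 cont=11.0107 V=11.0107[hold]; j=3 S=206.1302 intr=0.0000 cont=0.0000 V=0.0000[hold]  S*(3)=66.5531
k=2: j=0 S=50.1678 intr=57.0222 cont=54.7239 V=57.0222[EX]; j=1 S=88.2900 intr=18.9000 cont=26.1960 V=26.1960[hold]; j=2 S=155.3811 intr=0.0000 cont=5.7314 V=5.7314[hold]  S*(2)=50.1678
k=1: j=0 S=66.5531 intr=40.6369 cont=41.6803 V=41.6803[hold]; j=1 S=117.1264 intr=0.0000 cont=16.2610 V=16.2610[hold]  S*(1)=-
k=0: j=0 S=88.2900 intr=18.9000 cont=29.1438 V=29.1438[hold]  S*(0)=-

price = 29.1438
boundary = - - 50.1678 66.5531 50.1678
tree:
29.1438
41.6803 16.2610
57.0222 26.1960 5.7314
69.3735 40.6369 11.0107 0.0000
78.6839 57.0222 21.1528 0.0000 0.0000
85.7021 69.3735 40.6369 0.0000 0.0000 0.0000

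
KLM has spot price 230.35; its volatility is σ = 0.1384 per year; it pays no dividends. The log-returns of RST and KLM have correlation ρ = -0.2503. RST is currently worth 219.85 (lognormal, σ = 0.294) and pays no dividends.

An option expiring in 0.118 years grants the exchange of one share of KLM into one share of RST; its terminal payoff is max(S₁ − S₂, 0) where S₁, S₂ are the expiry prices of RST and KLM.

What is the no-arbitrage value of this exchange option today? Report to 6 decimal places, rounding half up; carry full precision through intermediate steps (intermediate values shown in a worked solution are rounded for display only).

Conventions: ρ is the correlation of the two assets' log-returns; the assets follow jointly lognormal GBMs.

σ_eff = √(σ₁² + σ₂² − 2ρσ₁σ₂) = √(0.294² + 0.1384² − 2·-0.2503·0.294·0.1384) = 0.354908
d₁ = (ln(S₁/S₂) + (q₂ − q₁ + σ_eff²/2)T) / (σ_eff√T) = (ln(219.85/230.35) + (0.0 − 0.0 + 0.062980)·0.118) / 0.121915 = -0.321722
d₂ = d₁ − σ_eff√T = -0.321722 − 0.121915 = -0.443637
N(d₁) = 0.373831,  N(d₂) = 0.328652
V = S₁·e^{−q₁T}·N(d₁) − S₂·e^{−q₂T}·N(d₂) = 82.186855 − 75.705080 = 6.481775
Key observation: pricing in KLM-units makes this a unit-strike call on the ratio S₁/S₂ — the risk-free rate cancels and cannot affect the value.

exchange price = 6.481775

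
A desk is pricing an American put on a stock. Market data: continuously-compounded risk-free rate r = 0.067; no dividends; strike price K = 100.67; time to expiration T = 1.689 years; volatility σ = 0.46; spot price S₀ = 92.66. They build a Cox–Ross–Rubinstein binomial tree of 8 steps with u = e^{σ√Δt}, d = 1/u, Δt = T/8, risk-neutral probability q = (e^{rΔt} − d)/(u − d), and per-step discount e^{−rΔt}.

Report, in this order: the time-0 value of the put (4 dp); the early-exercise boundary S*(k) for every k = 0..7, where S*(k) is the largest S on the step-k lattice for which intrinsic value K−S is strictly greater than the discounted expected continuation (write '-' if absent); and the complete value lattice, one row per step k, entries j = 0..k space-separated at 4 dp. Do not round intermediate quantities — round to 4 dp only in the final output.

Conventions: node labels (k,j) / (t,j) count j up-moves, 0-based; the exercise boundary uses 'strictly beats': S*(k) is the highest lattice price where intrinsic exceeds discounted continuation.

price = 22.0970
boundary = - - - 49.1487 60.7163 49.1487 60.7163 75.0065
tree:
22.0970
30.2586 13.9385
40.1730 20.4492 7.3211
51.5213 29.1089 11.7040 2.8052
60.8851 39.9537 18.2606 4.9706 0.5500
68.4649 51.5213 27.6015 8.7150 1.0745 0.0000
74.6006 60.8851 39.9537 15.0810 2.0990 0.0000 0.0000
79.5673 68.4649 51.5213 25.6635 4.1003 0.0000 0.0000 0.0000
83.5878 74.6006 60.8851 39.9537 8.0100 0.0000 0.0000 0.0000 0.0000

params: Δt=0.21113 u=1.23536 d=0.80948 q=0.48081 e^(-rΔt)=0.98595
t_8 payoffs: 83.5878 74.6006 60.8851 39.9537 8.0100 0.0000 0.0000 0.0000 0.0000
t_7: node(7,0) S=21.1027 payoff=79.5673 vs cont=78.1533 → 79.5673 [stop]  node(7,1) S=32.2051 payoff=68.4649 vs cont=67.0509 → 68.4649 [stop]  node(7,2) S=49.1487 payoff=51.5213 vs cont=50.1073 → 51.5213 [stop]  node(7,3) S=75.0065 payoff=25.6635 vs cont=24.2495 → 25.6635 [stop]  node(7,4) S=114.4685 payoff=0.0000 vs cont=4.1003 → 4.1003 [wait]  node(7,5) S=174.6919 payoff=0.0000 vs cont=0.0000 → 0.0000 [wait]  node(7,6) S=266.5998 payoff=0.0000 vs cont=0.0000 → 0.0000 [wait]  node(7,7) S=406.8617 payoff=0.0000 vs cont=0.0000 → 0.0000 [wait]  ⇒ S*(7)=75.0065
t_6: node(6,0) S=26.0694 payoff=74.6006 vs cont=73.1866 → 74.6006 [stop]  node(6,1) S=39.7849 payoff=60.8851 vs cont=59.4711 → 60.8851 [stop]  node(6,2) S=60.7163 payoff=39.9537 vs cont=38.5397 → 39.9537 [stop]  node(6,3) S=92.6600 payoff=8.0100 vs cont=15.0810 → 15.0810 [wait]  node(6,4) S=141.4097 payoff=0.0000 vs cont=2.0990 → 2.0990 [wait]  node(6,5) S=215.8074 payoff=0.0000 vs cont=0.0000 → 0.0000 [wait]  node(6,6) S=329.3467 payoff=0.0000 vs cont=0.0000 → 0.0000 [wait]  ⇒ S*(6)=60.7163
t_5: node(5,0) S=32.2051 payoff=68.4649 vs cont=67.0509 → 68.4649 [stop]  node(5,1) S=49.1487 payoff=51.5213 vs cont=50.1073 → 51.5213 [stop]  node(5,2) S=75.0065 payoff=25.6635 vs cont=27.6015 → 27.6015 [wait]  node(5,3) S=114.4685 payoff=0.0000 vs cont=8.7150 → 8.7150 [wait]  node(5,4) S=174.6919 payoff=0.0000 vs cont=1.0745 → 1.0745 [wait]  node(5,5) S=266.5998 payoff=0.0000 vs cont=0.0000 → 0.0000 [wait]  ⇒ S*(5)=49.1487
t_4: node(4,0) S=39.7849 payoff=60.8851 vs cont=59.4711 → 60.8851 [stop]  node(4,1) S=60.7163 payoff=39.9537 vs cont=39.4584 → 39.9537 [stop]  node(4,2) S=92.6600 payoff=8.0100 vs cont=18.2606 → 18.2606 [wait]  node(4,3) S=141.4097 payoff=0.0000 vs cont=4.9706 → 4.9706 [wait]  node(4,4) S=215.8074 payoff=0.0000 vs cont=0.5500 → 0.5500 [wait]  ⇒ S*(4)=60.7163
t_3: node(3,0) S=49.1487 payoff=51.5213 vs cont=50.1073 → 51.5213 [stop]  node(3,1) S=75.0065 payoff=25.6635 vs cont=29.1089 → 29.1089 [wait]  node(3,2) S=114.4685 payoff=0.0000 vs cont=11.7040 → 11.7040 [wait]  node(3,3) S=174.6919 payoff=0.0000 vs cont=2.8052 → 2.8052 [wait]  ⇒ S*(3)=49.1487
t_2: node(2,0) S=60.7163 payoff=39.9537 vs cont=40.1730 → 40.1730 [wait]  node(2,1) S=92.6600 payoff=8.0100 vs cont=20.4492 → 20.4492 [wait]  node(2,2) S=141.4097 payoff=0.0000 vs cont=7.3211 → 7.3211 [wait]  ⇒ S*(2)=-
t_1: node(1,0) S=75.0065 payoff=25.6635 vs cont=30.2586 → 30.2586 [wait]  node(1,1) S=114.4685 payoff=0.0000 vs cont=13.9385 → 13.9385 [wait]  ⇒ S*(1)=-
t_0: node(0,0) S=92.6600 payoff=8.0100 vs cont=22.0970 → 22.0970 [wait]  ⇒ S*(0)=-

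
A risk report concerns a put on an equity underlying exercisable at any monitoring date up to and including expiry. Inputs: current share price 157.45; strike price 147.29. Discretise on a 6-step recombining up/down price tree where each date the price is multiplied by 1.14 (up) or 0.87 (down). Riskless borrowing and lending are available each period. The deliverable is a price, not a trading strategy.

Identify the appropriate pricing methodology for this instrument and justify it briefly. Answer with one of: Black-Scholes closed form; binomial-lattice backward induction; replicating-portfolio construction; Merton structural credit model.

framework: binomial-lattice backward induction

Key observation: the put (strike 147.29 on spot 157.45) is American-style on a 6-step discrete price model, so the early-exercise decision at every node requires stepwise backward valuation — a closed form cannot price the exercise right.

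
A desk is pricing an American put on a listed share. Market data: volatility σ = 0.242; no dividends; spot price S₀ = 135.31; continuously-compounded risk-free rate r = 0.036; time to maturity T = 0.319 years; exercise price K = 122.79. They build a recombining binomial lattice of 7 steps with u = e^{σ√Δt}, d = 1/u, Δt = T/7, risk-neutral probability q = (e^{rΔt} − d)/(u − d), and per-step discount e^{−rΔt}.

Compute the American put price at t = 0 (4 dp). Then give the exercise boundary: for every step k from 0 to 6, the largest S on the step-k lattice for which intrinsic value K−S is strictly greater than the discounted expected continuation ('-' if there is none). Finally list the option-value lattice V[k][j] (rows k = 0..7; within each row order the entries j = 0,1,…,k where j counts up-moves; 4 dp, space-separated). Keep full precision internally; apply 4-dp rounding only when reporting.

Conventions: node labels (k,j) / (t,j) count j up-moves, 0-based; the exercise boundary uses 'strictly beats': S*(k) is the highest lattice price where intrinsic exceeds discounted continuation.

params: Δt=0.04557 u=1.05302 d=0.94965 q=0.50297 e^(-rΔt)=0.99836
t_7 payoffs: 28.5408 18.2819 6.9064 0.0000 0.0000 0.0000 0.0000 0.0000
t_6: node(6,0) S=99.2462 payoff=23.5438 vs cont=23.3426 → 23.5438 [stop]  node(6,1) S=110.0489 payoff=12.7411 vs cont=12.5398 → 12.7411 [stop]  node(6,2) S=122.0275 payoff=0.7625 vs cont=3.4271 → 3.4271 [wait]  node(6,3) S=135.3100 payoff=0.0000 vs cont=0.0000 → 0.0000 [wait]  node(6,4) S=150.0382 payoff=0.0000 vs cont=0.0000 → 0.0000 [wait]  node(6,5) S=166.3696 payoff=0.0000 vs cont=0.0000 → 0.0000 [wait]  node(6,6) S=184.4786 payoff=0.0000 vs cont=0.0000 → 0.0000 [wait]  ⇒ S*(6)=110.0489
t_5: node(5,0) S=104.5081 payoff=18.2819 vs cont=18.0807 → 18.2819 [stop]  node(5,1) S=115.8836 payoff=6.9064 vs cont=8.0432 → 8.0432 [wait]  node(5,2) S=128.4973 payoff=0.0000 vs cont=1.7006 → 1.7006 [wait]  node(5,3) S=142.4839 payoff=0.0000 vs cont=0.0000 → 0.0000 [wait]  node(5,4) S=157.9930 payoff=0.0000 vs cont=0.0000 → 0.0000 [wait]  node(5,5) S=175.1903 payoff=0.0000 vs cont=0.0000 → 0.0000 [wait]  ⇒ S*(5)=104.5081
t_4: node(4,0) S=110.0489 payoff=12.7411 vs cont=13.1106 → 13.1106 [wait]  node(4,1) S=122.0275 payoff=0.7625 vs cont=4.8451 → 4.8451 [wait]  node(4,2) S=135.3100 payoff=0.0000 vs cont=0.8438 → 0.8438 [wait]  node(4,3) S=150.0382 payoff=0.0000 vs cont=0.0000 → 0.0000 [wait]  node(4,4) S=166.3696 payoff=0.0000 vs cont=0.0000 → 0.0000 [wait]  ⇒ S*(4)=-
t_3: node(3,0) S=115.8836 payoff=6.9064 vs cont=8.9386 → 8.9386 [wait]  node(3,1) S=128.4973 payoff=0.0000 vs cont=2.8279 → 2.8279 [wait]  node(3,2) S=142.4839 payoff=0.0000 vs cont=0.4187 → 0.4187 [wait]  node(3,3) S=157.9930 payoff=0.0000 vs cont=0.0000 → 0.0000 [wait]  ⇒ S*(3)=-
t_2: node(2,0) S=122.0275 payoff=0.7625 vs cont=5.8555 → 5.8555 [wait]  node(2,1) S=135.3100 payoff=0.0000 vs cont=1.6135 → 1.6135 [wait]  node(2,2) S=150.0382 payoff=0.0000 vs cont=0.2078 → 0.2078 [wait]  ⇒ S*(2)=-
t_1: node(1,0) S=128.4973 payoff=0.0000 vs cont=3.7158 → 3.7158 [wait]  node(1,1) S=142.4839 payoff=0.0000 vs cont=0.9050 → 0.9050 [wait]  ⇒ S*(1)=-
t_0: node(0,0) S=135.3100 payoff=0.0000 vs cont=2.2983 → 2.2983 [wait]  ⇒ S*(0)=-

price = 2.2983
boundary = - - - - - 104.5081 110.0489
tree:
2.2983
3.7158 0.9050
5.8555 1.6135 0.2078
8.9386 2.8279 0.4187 0.0000
13.1106 4.8451 0.8438 0.0000 0.0000
18.2819 8.0432 1.7006 0.0000 0.0000 0.0000
23.5438 12.7411 3.4271 0.0000 0.0000 0.0000 0.0000
28.5408 18.2819 6.9064 0.0000 0.0000 0.0000 0.0000 0.0000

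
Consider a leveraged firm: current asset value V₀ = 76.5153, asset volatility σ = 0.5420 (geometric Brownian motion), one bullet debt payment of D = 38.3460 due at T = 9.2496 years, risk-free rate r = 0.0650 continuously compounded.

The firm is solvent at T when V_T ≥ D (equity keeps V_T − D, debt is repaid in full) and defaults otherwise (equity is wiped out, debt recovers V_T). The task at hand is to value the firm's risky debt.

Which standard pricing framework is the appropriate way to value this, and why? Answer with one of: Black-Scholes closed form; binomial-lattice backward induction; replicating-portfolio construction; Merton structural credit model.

Key observation: assets follow a GBM and default happens iff V_T < 38.3460; valuing claims on that split (equity as a call, risky debt as the residual) is the structural model's definition.

framework: Merton structural credit model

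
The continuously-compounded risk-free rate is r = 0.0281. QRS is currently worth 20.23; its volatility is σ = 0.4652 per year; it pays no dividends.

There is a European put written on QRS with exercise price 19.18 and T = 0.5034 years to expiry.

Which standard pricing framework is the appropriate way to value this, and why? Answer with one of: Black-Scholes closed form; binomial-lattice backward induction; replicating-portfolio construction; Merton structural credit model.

framework: Black-Scholes closed form

Key observation: with QRS following a GBM at constant σ and r, the European put struck at 19.18 prices in closed form — nothing here needs a stepwise model or a balance sheet.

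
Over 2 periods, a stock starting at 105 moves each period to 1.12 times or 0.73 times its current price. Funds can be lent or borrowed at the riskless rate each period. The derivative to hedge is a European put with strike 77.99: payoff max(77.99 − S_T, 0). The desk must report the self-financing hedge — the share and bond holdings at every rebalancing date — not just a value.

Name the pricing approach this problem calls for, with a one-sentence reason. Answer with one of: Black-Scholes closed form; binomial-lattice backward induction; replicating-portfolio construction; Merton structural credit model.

framework: replicating-portfolio construction

Key observation: a price alone would not answer the question — the per-node share/bond construction on the spot-105, 1.12/0.73 tree is required, and only the replicating-portfolio method yields it.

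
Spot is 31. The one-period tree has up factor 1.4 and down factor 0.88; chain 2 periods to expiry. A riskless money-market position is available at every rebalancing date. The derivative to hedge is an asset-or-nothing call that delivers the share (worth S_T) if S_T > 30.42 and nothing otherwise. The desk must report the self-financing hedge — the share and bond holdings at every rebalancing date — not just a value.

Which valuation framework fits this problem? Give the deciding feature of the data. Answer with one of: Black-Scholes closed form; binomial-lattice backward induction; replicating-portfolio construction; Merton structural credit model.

Key observation: since the answer must list Δ and B at each node of the 1.4/0.88 lattice on 31, the replicating-portfolio method — solving the two-state system at every node — is the one that applies.

framework: replicating-portfolio construction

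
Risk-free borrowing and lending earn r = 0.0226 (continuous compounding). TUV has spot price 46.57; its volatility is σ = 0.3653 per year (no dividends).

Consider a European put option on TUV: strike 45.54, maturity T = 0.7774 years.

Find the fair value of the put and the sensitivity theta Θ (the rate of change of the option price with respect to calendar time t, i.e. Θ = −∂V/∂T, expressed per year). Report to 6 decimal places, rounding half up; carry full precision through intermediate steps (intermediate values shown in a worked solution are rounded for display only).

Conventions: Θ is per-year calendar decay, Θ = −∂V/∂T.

price = 4.974456
Θ = -3.174905

σ√T = 0.3653·√0.7774 = 0.322086
d₁ = (ln(S/K) + (r+σ²/2)T) / (σ√T) = (ln(46.57/45.54) + (0.0226+0.3653²/2)·0.7774) / 0.322086 = (0.022365 + 0.069439) / 0.322086 = 0.285031
d₂ = d₁ − σ√T = 0.285031 − 0.322086 = -0.037055
e^{−rT} = 0.982584
N(−d₁) = 0.387810,  N(−d₂) = 0.514780
Put price V = K·e^{−rT}·N(−d₂) − S·N(−d₁) = 23.034780 − 18.060324 = 4.974456
φ(d₁) = (1/√(2π))·e^{−d₁²/2} = 0.383061
Θ = −S·φ(d₁)·σ/(2√T) + r·K·e^{−rT}·N(−d₂) = −3.695491 + 0.520586 = -3.174905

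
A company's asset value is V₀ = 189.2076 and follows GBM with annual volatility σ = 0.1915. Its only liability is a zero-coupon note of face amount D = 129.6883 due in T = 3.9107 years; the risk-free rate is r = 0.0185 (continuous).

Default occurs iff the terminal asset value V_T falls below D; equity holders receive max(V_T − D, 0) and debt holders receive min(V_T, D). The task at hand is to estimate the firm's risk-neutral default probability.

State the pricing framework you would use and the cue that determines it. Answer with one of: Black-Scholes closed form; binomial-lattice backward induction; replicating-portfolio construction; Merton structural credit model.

Key observation: assets follow a GBM and default happens iff V_T < 129.6883; valuing claims on that split (equity as a call, risky debt as the residual) is the structural model's definition.

framework: Merton structural credit model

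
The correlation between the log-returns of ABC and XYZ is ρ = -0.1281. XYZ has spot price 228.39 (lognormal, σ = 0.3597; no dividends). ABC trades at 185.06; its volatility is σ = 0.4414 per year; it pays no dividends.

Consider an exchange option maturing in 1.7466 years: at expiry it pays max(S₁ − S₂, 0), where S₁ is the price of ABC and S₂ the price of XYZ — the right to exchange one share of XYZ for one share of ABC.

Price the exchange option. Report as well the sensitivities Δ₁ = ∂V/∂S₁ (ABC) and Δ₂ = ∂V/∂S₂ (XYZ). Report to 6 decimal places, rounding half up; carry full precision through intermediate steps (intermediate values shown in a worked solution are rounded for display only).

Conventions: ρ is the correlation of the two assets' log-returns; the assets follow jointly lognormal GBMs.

exchange price = 44.555944
Δ1 = 0.553949
Δ2 = -0.253767

σ_eff = √(σ₁² + σ₂² − 2ρσ₁σ₂) = √(0.4414² + 0.3597² − 2·-0.1281·0.4414·0.3597) = 0.604066
d₁ = (ln(S₁/S₂) + (q₂ − q₁ + σ_eff²/2)T) / (σ_eff√T) = (ln(185.06/228.39) + (0.0 − 0.0 + 0.182448)·1.7466) / 0.798327 = 0.135644
d₂ = d₁ − σ_eff√T = 0.135644 − 0.798327 = -0.662683
N(d₁) = 0.553949,  N(d₂) = 0.253767
V = S₁·e^{−q₁T}·N(d₁) − S₂·e^{−q₂T}·N(d₂) = 102.513755 − 57.957810 = 44.555944
Key observation: the rate r is irrelevant here: denominating values in XYZ turns the exchange into a ratio option on S₁/S₂, and discounting at r drops out.
Δ₁ = e^{−q₁T}·N(d₁) = 0.553949;  Δ₂ = −e^{−q₂T}·N(d₂) = -0.253767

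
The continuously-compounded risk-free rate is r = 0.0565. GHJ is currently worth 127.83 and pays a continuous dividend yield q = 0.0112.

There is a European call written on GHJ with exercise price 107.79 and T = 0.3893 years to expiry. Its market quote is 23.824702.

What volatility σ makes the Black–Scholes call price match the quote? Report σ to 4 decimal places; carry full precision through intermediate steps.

sigma = 0.3120

At σ = 0.3120 the Black–Scholes value reproduces the quote:
σ√T = 0.312·√0.3893 = 0.194669
d₁ = (ln(S/K) + (r−q+σ²/2)T) / (σ√T) = (ln(127.83/107.79) + (0.0565−0.0112+0.312²/2)·0.3893) / 0.194669 = (0.170516 + 0.036583) / 0.194669 = 1.063855
d₂ = d₁ − σ√T = 1.063855 − 0.194669 = 0.869186
e^{−rT} = 0.978245
e^{−qT} = 0.995649
N(d₁) = 0.856303,  N(d₂) = 0.807627
V = S·e^{−qT}·N(d₁) − K·e^{−rT}·N(d₂) = 108.984970 − 85.160268 = 23.824702 (the quoted price), and the Black–Scholes price is strictly increasing in σ, so σ is unique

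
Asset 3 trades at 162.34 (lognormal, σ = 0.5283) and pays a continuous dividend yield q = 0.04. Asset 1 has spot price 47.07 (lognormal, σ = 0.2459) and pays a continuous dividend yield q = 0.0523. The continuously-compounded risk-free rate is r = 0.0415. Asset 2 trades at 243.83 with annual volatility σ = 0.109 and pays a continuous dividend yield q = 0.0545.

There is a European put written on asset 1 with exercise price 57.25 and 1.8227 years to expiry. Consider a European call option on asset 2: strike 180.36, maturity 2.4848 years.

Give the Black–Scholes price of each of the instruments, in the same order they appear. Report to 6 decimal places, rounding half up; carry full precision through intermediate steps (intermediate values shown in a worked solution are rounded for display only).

price(asset 1 put K=57.25) = 12.732491
price(asset 2 call K=180.36) = 51.061343

[asset 1 put K=57.25]
σ√T = 0.2459·√1.8227 = 0.331983
d₁ = (ln(S/K) + (r−q+σ²/2)T) / (σ√T) = (ln(47.07/57.25) + (0.0415−0.0523+0.2459²/2)·1.8227) / 0.331983 = (-0.195792 + 0.035421) / 0.331983 = -0.483068
d₂ = d₁ − σ√T = -0.483068 − 0.331983 = -0.815051
e^{−rT} = 0.927148
e^{−qT} = 0.909075
N(−d₁) = 0.685476,  N(−d₂) = 0.792479
price = K·e^{−rT}·N(−d₂) − S·e^{−qT}·N(−d₁) = 42.064146 − 29.331656 = 12.732491
[asset 2 call K=180.36]
σ√T = 0.109·√2.4848 = 0.171819
d₁ = (ln(S/K) + (r−q+σ²/2)T) / (σ√T) = (ln(243.83/180.36) + (0.0415−0.0545+0.109²/2)·2.4848) / 0.171819 = (0.301516 − 0.017541) / 0.171819 = 1.652753
d₂ = d₁ − σ√T = 1.652753 − 0.171819 = 1.480933
e^{−rT} = 0.902019
e^{−qT} = 0.873348
N(d₁) = 0.950809,  N(d₂) = 0.930688
price = S·e^{−qT}·N(d₁) − K·e^{−rT}·N(d₂) = 202.473292 − 151.411949 = 51.061343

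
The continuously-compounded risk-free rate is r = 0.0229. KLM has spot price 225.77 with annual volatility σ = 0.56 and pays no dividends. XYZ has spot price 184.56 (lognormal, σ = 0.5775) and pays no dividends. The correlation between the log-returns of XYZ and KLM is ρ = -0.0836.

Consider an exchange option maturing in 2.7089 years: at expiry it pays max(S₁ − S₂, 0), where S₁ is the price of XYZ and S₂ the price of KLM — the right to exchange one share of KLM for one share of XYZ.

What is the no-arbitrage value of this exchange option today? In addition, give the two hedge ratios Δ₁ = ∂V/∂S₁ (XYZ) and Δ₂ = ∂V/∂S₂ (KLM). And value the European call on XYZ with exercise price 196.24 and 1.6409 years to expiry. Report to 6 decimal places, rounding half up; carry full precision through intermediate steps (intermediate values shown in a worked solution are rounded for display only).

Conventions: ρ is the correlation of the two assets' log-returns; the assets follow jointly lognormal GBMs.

exchange price = 84.818419
Δ1 = 0.706387
Δ2 = -0.201765
price(XYZ call K=196.24) = 51.697155

σ_eff = √(σ₁² + σ₂² − 2ρσ₁σ₂) = √(0.5775² + 0.56² − 2·-0.0836·0.5775·0.56) = 0.837364
d₁ = (ln(S₁/S₂) + (q₂ − q₁ + σ_eff²/2)T) / (σ_eff√T) = (ln(184.56/225.77) + (0.0 − 0.0 + 0.350589)·2.7089) / 1.378196 = 0.542862
d₂ = d₁ − σ_eff√T = 0.542862 − 1.378196 = -0.835334
N(d₁) = 0.706387,  N(d₂) = 0.201765
V = S₁·e^{−q₁T}·N(d₁) − S₂·e^{−q₂T}·N(d₂) = 130.370864 − 45.552445 = 84.818419
Δ₁ = e^{−q₁T}·N(d₁) = 0.706387;  Δ₂ = −e^{−q₂T}·N(d₂) = -0.201765
[vanilla: XYZ call K=196.24]
σ√T = 0.5775·√1.6409 = 0.739764
d₁ = (ln(S/K) + (r+σ²/2)T) / (σ√T) = (ln(184.56/196.24) + (0.0229+0.5775²/2)·1.6409) / 0.739764 = (-0.061364 + 0.311202) / 0.739764 = 0.337727
d₂ = d₁ − σ√T = 0.337727 − 0.739764 = -0.402037
e^{−rT} = 0.963121
N(d₁) = 0.632215,  N(d₂) = 0.343828
price = S·N(d₁) − K·e^{−rT}·N(d₂) = 116.681684 − 64.984529 = 51.697155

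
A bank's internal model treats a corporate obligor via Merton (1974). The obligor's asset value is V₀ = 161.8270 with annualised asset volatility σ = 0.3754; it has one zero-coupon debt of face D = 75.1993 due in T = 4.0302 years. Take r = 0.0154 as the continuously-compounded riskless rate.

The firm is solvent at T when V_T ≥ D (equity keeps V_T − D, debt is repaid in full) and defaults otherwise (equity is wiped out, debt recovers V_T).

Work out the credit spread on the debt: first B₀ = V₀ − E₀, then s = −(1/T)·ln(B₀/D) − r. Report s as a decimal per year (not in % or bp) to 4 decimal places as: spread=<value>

spread=0.0193

Work the structural quantities from V₀ = 161.8270 against face 75.1993:
d₁ = [ln(V₀/D) + (r + σ²/2)T] / (σ√T)
   = [ln(161.8270/75.1993) + (0.0154 + 0.5·0.3754²)·4.0302] / (0.3754·√4.0302)
   = [0.766386 + 0.346043] / 0.753629 = 1.476097
d₂ = d₁ − σ√T = 1.476097 − 0.753629 = 0.722468
N(d₁) = 0.930041,  N(d₂) = 0.764997,  e^(−rT) = 0.939822
E₀ = V₀·N(d₁) − D·e^(−rT)·N(d₂)
   = 161.8270·0.930041 − 75.1993·0.939822·0.764997 = 96.440435
B₀ = V₀ − E₀ = 161.8270 − 96.440435 = 65.386565
spread = −(1/T)·ln(B₀/D) − r = −(1/4.0302)·ln(65.386565/75.1993) − 0.0154 = 0.01929434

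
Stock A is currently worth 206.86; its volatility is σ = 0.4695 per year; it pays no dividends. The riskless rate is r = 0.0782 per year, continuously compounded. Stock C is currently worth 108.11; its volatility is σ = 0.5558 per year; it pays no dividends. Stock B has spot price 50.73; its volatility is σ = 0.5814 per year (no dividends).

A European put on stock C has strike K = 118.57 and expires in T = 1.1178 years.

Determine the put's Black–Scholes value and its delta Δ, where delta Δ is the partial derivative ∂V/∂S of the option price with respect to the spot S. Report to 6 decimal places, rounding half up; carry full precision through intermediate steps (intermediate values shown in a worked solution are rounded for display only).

σ√T = 0.5558·√1.1178 = 0.587625
d₁ = (ln(S/K) + (r+σ²/2)T) / (σ√T) = (ln(108.11/118.57) + (0.0782+0.5558²/2)·1.1178) / 0.587625 = (-0.092354 + 0.260064) / 0.587625 = 0.285402
d₂ = d₁ − σ√T = 0.285402 − 0.587625 = -0.302223
e^{−rT} = 0.916300
N(−d₁) = 0.387668,  N(−d₂) = 0.618759
Put price V = K·e^{−rT}·N(−d₂) − S·N(−d₁) = 67.225477 − 41.910794 = 25.314683
Δ = −N(−d₁) = -0.387668

price = 25.314683
Δ = -0.387668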